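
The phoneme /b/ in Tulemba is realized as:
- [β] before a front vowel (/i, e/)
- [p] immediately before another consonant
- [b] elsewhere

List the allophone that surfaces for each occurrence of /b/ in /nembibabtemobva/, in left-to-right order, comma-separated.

Occurrence 1 (position 4): before a front vowel (/i, e/) → [β].
Occurrence 2 (position 6): no conditioning environment matches → elsewhere allophone [b].
Occurrence 3 (position 8): immediately before another consonant → [p].
Occurrence 4 (position 13): immediately before another consonant → [p].

[β], [b], [p], [p]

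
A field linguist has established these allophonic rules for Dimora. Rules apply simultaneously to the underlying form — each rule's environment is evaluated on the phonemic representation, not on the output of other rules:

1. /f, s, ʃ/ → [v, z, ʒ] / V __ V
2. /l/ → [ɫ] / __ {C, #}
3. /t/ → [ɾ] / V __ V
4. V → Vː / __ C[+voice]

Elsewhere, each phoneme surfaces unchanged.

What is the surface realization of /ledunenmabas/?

[leːduːneːnmaːbas]

/l/ (word-initial) fails the environment for rule 2, so it stays [l].
/e/ (between /l/ and /d/) occurs before a voiced consonant → [eː] by rule 4.
/d/ (between /e/ and /u/) is unaffected → [d].
Rule 4 applies to /u/ (between /d/ and /n/: before a voiced consonant) → [uː].
/n/ — not in any rule's target class → [n].
/e/ (between /n/ and /n/) occurs before a voiced consonant → [eː] by rule 4.
/n/ (between /e/ and /m/) is unaffected → [n].
/m/ stays [m].
/a/ — between /m/ and /b/, before a voiced consonant — surfaces as [aː] (rule 4).
/b/ stays [b].
/a/ (between /b/ and /s/): rule 4 targets it, but not before a voiced consonant → unchanged [a].
/s/ (word-final) fails the environment for rule 1, so it stays [s].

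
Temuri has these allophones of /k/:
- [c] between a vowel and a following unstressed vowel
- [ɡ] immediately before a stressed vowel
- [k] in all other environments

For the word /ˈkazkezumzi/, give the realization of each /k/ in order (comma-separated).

Occurrence 1 (position 1): immediately before a stressed vowel → [ɡ].
Occurrence 2 (position 4): no conditioning environment matches → elsewhere allophone [k].

[ɡ], [k]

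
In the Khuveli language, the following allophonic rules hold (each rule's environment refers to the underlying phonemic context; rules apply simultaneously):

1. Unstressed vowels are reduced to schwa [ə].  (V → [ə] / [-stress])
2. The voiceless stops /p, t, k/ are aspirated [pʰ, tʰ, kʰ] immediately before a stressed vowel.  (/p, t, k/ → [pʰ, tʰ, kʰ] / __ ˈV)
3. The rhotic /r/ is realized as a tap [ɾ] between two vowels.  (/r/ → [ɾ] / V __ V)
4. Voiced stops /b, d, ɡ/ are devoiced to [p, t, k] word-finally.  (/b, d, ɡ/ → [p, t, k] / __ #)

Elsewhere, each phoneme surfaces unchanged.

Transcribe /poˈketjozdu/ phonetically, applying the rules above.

/p/ (word-initial) is in the target of rule 2 but the environment (immediately before a stressed vowel) is not met → [p].
Rule 1 applies to /o/ (between /p/ and /k/: in an unstressed syllable) → [ə].
/k/ meets the environment for rule 2 (immediately before a stressed vowel) → [kʰ].
/e/ (between /k/ and /t/) fails the environment for rule 1, so it stays [e].
/t/ — between /e/ and /j/; rule 2 does not apply here → [t].
/o/ — between /j/ and /z/, in an unstressed syllable — surfaces as [ə] (rule 1).
/d/ (between /z/ and /u/) is in the target of rule 4 but the environment (word-finally) is not met → [d].
/u/ (word-final) occurs in an unstressed syllable → [ə] by rule 1.

[pəˈkʰetjəzdə]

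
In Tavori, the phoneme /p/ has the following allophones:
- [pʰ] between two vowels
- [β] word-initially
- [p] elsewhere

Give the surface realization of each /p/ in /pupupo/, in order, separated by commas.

[β], [pʰ], [pʰ]

Occurrence 1 (position 1): word-initially → [β].
Occurrence 2 (position 3): between two vowels → [pʰ].
Occurrence 3 (position 5): between two vowels → [pʰ].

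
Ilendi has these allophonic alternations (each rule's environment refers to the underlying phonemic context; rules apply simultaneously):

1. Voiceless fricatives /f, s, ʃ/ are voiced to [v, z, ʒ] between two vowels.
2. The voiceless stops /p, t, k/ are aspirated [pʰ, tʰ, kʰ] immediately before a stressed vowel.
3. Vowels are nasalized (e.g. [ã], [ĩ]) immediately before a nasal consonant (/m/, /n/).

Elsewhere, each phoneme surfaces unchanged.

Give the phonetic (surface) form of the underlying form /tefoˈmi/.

/t/ (word-initial) fails the environment for rule 2, so it stays [t].
/e/ (between /t/ and /f/) is in the target of rule 3 but the environment (before a nasal consonant) is not met → [e].
/f/ — between /e/ and /o/, between two vowels — surfaces as [v] (rule 1).
/o/ — between /f/ and /m/, before a nasal consonant — surfaces as [õ] (rule 3).
/m/ — not in any rule's target class → [m].
/i/ — word-final; rule 3 does not apply here → [i].

[tevõˈmi]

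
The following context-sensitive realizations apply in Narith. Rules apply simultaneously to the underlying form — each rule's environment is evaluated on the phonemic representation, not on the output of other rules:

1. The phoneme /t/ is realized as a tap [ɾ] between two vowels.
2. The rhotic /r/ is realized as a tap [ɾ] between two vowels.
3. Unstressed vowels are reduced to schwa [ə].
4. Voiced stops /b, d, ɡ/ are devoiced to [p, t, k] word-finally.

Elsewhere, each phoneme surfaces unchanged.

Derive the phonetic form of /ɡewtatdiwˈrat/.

/ɡ/ — word-initial; rule 4 does not apply here → [ɡ].
/e/ (between /ɡ/ and /w/) occurs in an unstressed syllable → [ə] by rule 3.
/w/ stays [w].
/t/ (between /w/ and /a/): rule 1 targets it, but not between two vowels → unchanged [t].
Rule 3 applies to /a/ (between /t/ and /t/: in an unstressed syllable) → [ə].
/t/ (between /a/ and /d/): rule 1 targets it, but not between two vowels → unchanged [t].
/d/ (between /t/ and /i/): rule 4 targets it, but not word-finally → unchanged [d].
Rule 3 applies to /i/ (between /d/ and /w/: in an unstressed syllable) → [ə].
/w/ (between /i/ and /r/): no rule targets it → [w].
/r/ — between /w/ and /a/; rule 2 does not apply here → [r].
/a/ (between /r/ and /t/) fails the environment for rule 3, so it stays [a].
/t/ — word-final; rule 1 does not apply here → [t].

[ɡəwtətdəwˈrat]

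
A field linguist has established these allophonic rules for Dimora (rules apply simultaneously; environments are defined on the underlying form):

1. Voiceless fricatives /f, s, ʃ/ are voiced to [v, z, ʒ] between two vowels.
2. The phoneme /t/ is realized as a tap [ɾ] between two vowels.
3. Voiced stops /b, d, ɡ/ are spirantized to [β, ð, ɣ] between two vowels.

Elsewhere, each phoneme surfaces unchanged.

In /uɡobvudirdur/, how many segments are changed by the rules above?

Segments that undergo a rule: /ɡ/ → [ɣ] (rule 3); /d/ → [ð] (rule 3).
All other segments surface unchanged.

2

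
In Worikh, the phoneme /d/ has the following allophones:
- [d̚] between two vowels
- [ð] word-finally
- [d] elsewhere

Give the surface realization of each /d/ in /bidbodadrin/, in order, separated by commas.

[d], [d̚], [d]

Occurrence 1 (position 3): no conditioning environment matches → elsewhere allophone [d].
Occurrence 2 (position 6): between two vowels → [d̚].
Occurrence 3 (position 8): no conditioning environment matches → elsewhere allophone [d].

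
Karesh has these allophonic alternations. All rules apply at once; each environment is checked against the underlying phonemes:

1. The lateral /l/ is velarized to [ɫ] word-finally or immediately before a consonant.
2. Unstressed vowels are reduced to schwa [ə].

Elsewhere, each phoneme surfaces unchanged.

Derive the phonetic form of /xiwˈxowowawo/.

/x/ (word-initial): no rule targets it → [x].
/i/ — between /x/ and /w/, in an unstressed syllable — surfaces as [ə] (rule 2).
/w/ stays [w].
/x/ stays [x].
/o/ (between /x/ and /w/) fails the environment for rule 2, so it stays [o].
/w/ — not in any rule's target class → [w].
Rule 2 applies to /o/ (between /w/ and /w/: in an unstressed syllable) → [ə].
/w/ stays [w].
Rule 2 applies to /a/ (between /w/ and /w/: in an unstressed syllable) → [ə].
/w/ (between /a/ and /o/) is unaffected → [w].
/o/ (word-final): in an unstressed syllable, so rule 2 applies → [ə].

[xəwˈxowəwəwə]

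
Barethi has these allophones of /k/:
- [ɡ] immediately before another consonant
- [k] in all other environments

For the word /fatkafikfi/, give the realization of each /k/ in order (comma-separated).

Occurrence 1 (position 4): no conditioning environment matches → elsewhere allophone [k].
Occurrence 2 (position 8): immediately before another consonant → [ɡ].

[k], [ɡ]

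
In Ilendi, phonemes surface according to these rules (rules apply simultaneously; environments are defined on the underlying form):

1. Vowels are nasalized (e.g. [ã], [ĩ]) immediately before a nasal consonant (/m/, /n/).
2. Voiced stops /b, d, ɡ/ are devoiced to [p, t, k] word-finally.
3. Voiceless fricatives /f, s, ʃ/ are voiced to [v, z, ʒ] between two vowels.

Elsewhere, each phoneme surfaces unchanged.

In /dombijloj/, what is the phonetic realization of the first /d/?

[d]

/d/ — word-initial; rule 2 does not apply here → [d].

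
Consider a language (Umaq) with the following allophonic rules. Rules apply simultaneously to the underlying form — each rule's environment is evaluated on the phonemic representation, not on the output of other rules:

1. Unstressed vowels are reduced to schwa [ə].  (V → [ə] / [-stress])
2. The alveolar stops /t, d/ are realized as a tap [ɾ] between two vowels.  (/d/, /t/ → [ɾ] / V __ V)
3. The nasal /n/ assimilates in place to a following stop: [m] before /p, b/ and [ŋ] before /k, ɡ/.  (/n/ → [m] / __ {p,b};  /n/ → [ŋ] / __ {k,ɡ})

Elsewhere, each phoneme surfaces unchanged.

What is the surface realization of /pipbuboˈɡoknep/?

/p/ — not in any rule's target class → [p].
/i/ (between /p/ and /p/) occurs in an unstressed syllable → [ə] by rule 1.
/p/ (between /i/ and /b/): no rule targets it → [p].
/b/ — not in any rule's target class → [b].
/u/ (between /b/ and /b/) occurs in an unstressed syllable → [ə] by rule 1.
/b/ (between /u/ and /o/) is unaffected → [b].
/o/ — between /b/ and /ɡ/, in an unstressed syllable — surfaces as [ə] (rule 1).
/ɡ/ — not in any rule's target class → [ɡ].
/o/ — between /ɡ/ and /k/; rule 1 does not apply here → [o].
/k/ (between /o/ and /n/) is unaffected → [k].
/n/ — between /k/ and /e/; rule 3 does not apply here → [n].
/e/ (between /n/ and /p/) occurs in an unstressed syllable → [ə] by rule 1.
/p/ — not in any rule's target class → [p].

[pəpbəbəˈɡoknəp]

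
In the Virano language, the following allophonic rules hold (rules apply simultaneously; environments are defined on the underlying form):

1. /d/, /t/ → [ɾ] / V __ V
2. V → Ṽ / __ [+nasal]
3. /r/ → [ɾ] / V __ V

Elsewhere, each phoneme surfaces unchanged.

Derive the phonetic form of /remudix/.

/r/ (word-initial): rule 3 targets it, but not between two vowels → unchanged [r].
/e/ (between /r/ and /m/) occurs before a nasal consonant → [ẽ] by rule 2.
/m/ (between /e/ and /u/) is unaffected → [m].
/u/ (between /m/ and /d/): rule 2 targets it, but not before a nasal consonant → unchanged [u].
/d/ meets the environment for rule 1 (between two vowels) → [ɾ].
/i/ — between /d/ and /x/; rule 2 does not apply here → [i].
/x/ (word-final) is unaffected → [x].

[rẽmuɾix]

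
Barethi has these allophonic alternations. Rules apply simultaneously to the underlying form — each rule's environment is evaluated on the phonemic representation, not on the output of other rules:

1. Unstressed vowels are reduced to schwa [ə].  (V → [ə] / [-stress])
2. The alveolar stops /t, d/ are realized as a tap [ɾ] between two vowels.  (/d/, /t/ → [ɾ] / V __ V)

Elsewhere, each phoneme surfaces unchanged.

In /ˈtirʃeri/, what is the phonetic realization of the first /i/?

/i/ (between /t/ and /r/): rule 1 targets it, but not in an unstressed syllable → unchanged [i].

[i]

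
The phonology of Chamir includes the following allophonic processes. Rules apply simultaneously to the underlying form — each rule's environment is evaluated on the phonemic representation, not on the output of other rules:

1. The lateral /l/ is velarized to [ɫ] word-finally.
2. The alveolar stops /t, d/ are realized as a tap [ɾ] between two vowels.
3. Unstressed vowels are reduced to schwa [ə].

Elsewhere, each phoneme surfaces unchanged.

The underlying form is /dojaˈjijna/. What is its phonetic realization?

[dəjəˈjijnə]

/d/ (word-initial) is in the target of rule 2 but the environment (between two vowels) is not met → [d].
/o/ — between /d/ and /j/, in an unstressed syllable — surfaces as [ə] (rule 3).
/a/ (between /j/ and /j/): in an unstressed syllable, so rule 3 applies → [ə].
/i/ (between /j/ and /j/): rule 3 targets it, but not in an unstressed syllable → unchanged [i].
/a/ (word-final): in an unstressed syllable, so rule 3 applies → [ə].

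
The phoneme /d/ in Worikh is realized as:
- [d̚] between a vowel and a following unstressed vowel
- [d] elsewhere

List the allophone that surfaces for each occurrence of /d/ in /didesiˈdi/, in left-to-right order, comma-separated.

[d], [d̚], [d]

Occurrence 1 (position 1): no conditioning environment matches → elsewhere allophone [d].
Occurrence 2 (position 3): between a vowel and a following unstressed vowel → [d̚].
Occurrence 3 (position 7): no conditioning environment matches → elsewhere allophone [d].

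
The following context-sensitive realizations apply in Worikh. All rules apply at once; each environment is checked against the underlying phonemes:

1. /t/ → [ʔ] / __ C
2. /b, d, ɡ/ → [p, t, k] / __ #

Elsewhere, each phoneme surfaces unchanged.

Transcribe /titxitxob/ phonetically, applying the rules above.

/t/ — word-initial; rule 1 does not apply here → [t].
/i/ (between /t/ and /t/) is unaffected → [i].
/t/ meets the environment for rule 1 (immediately before a consonant) → [ʔ].
/x/ stays [x].
/i/ — not in any rule's target class → [i].
/t/ (between /i/ and /x/): immediately before a consonant, so rule 1 applies → [ʔ].
/x/ (between /t/ and /o/) is unaffected → [x].
/o/ (between /x/ and /b/) is unaffected → [o].
/b/ — word-final, word-finally — surfaces as [p] (rule 2).

[tiʔxiʔxop]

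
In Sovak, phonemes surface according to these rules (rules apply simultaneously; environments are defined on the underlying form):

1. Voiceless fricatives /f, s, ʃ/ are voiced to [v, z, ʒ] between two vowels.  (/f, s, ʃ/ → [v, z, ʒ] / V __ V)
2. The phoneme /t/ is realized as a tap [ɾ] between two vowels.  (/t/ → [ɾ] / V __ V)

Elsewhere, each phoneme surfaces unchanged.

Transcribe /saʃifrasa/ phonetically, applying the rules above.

/s/ — word-initial; rule 1 does not apply here → [s].
/ʃ/ (between /a/ and /i/) occurs between two vowels → [ʒ] by rule 1.
/f/ (between /i/ and /r/) is in the target of rule 1 but the environment (between two vowels) is not met → [f].
/s/ (between /a/ and /a/) occurs between two vowels → [z] by rule 1.

[saʒifraza]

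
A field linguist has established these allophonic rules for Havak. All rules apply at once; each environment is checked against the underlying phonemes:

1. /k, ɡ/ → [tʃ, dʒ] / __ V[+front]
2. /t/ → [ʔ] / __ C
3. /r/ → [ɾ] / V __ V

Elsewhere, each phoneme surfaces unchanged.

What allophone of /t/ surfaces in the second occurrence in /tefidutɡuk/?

/t/ (between /u/ and /ɡ/): immediately before a consonant, so rule 2 applies → [ʔ].

[ʔ]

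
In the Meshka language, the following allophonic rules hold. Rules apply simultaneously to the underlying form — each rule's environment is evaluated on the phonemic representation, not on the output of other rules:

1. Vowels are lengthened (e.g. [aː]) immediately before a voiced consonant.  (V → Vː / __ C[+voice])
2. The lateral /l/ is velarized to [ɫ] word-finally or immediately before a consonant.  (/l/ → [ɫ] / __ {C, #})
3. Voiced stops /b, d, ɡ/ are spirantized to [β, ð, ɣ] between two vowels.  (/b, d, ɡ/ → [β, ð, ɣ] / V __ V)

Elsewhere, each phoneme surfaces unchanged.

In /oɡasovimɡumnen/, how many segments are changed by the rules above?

Segments that undergo a rule: /o/ → [oː] (rule 1); /ɡ/ → [ɣ] (rule 3); /o/ → [oː] (rule 1); /i/ → [iː] (rule 1); /u/ → [uː] (rule 1); /e/ → [eː] (rule 1).
All other segments surface unchanged.

6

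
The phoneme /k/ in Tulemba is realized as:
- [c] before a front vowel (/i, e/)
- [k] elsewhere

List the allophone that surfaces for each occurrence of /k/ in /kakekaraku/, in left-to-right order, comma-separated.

[k], [c], [k], [k]

Occurrence 1 (position 1): no conditioning environment matches → elsewhere allophone [k].
Occurrence 2 (position 3): before a front vowel → [c].
Occurrence 3 (position 5): no conditioning environment matches → elsewhere allophone [k].
Occurrence 4 (position 9): no conditioning environment matches → elsewhere allophone [k].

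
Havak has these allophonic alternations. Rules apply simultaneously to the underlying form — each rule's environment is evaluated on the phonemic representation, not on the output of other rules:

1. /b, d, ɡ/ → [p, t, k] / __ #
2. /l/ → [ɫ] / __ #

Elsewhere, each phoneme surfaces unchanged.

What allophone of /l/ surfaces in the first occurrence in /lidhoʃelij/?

/l/ (word-initial) is in the target of rule 2 but the environment (word-finally) is not met → [l].

[l]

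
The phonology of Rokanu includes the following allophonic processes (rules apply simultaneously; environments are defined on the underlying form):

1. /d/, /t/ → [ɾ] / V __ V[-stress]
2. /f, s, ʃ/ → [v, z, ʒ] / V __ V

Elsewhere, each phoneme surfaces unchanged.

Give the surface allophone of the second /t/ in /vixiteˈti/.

[t]

/t/ (between /e/ and /i/): rule 1 targets it, but not between a vowel and a following unstressed vowel → unchanged [t].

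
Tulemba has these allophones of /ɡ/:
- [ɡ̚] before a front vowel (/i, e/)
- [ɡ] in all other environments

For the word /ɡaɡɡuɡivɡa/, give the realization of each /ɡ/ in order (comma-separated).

[ɡ], [ɡ], [ɡ], [ɡ̚], [ɡ]

Occurrence 1 (position 1): no conditioning environment matches → elsewhere allophone [ɡ].
Occurrence 2 (position 3): no conditioning environment matches → elsewhere allophone [ɡ].
Occurrence 3 (position 4): no conditioning environment matches → elsewhere allophone [ɡ].
Occurrence 4 (position 6): before a front vowel (/i, e/) → [ɡ̚].
Occurrence 5 (position 9): no conditioning environment matches → elsewhere allophone [ɡ].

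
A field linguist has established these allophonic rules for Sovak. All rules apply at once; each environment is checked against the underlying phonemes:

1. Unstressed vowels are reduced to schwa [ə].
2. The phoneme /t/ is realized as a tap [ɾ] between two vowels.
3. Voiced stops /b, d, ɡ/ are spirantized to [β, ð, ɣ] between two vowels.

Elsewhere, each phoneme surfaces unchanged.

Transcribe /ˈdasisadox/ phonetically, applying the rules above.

/d/ (word-initial): rule 3 targets it, but not between two vowels → unchanged [d].
/a/ (between /d/ and /s/) is in the target of rule 1 but the environment (in an unstressed syllable) is not met → [a].
/s/ (between /a/ and /i/): no rule targets it → [s].
/i/ — between /s/ and /s/, in an unstressed syllable — surfaces as [ə] (rule 1).
/s/ (between /i/ and /a/) is unaffected → [s].
/a/ meets the environment for rule 1 (in an unstressed syllable) → [ə].
/d/ (between /a/ and /o/): between two vowels, so rule 3 applies → [ð].
Rule 1 applies to /o/ (between /d/ and /x/: in an unstressed syllable) → [ə].
/x/ (word-final) is unaffected → [x].

[ˈdasəsəðəx]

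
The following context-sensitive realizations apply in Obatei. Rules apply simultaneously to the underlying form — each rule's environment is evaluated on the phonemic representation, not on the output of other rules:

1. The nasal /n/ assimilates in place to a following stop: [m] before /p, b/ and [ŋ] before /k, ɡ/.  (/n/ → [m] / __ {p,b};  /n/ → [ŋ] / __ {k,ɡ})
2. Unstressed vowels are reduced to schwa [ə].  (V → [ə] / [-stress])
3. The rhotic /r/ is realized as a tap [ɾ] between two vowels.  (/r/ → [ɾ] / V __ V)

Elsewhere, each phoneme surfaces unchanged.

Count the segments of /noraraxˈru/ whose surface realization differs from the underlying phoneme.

Segments that undergo a rule: /o/ → [ə] (rule 2); /r/ → [ɾ] (rule 3); /a/ → [ə] (rule 2); /r/ → [ɾ] (rule 3); /a/ → [ə] (rule 2).
All other segments surface unchanged.

5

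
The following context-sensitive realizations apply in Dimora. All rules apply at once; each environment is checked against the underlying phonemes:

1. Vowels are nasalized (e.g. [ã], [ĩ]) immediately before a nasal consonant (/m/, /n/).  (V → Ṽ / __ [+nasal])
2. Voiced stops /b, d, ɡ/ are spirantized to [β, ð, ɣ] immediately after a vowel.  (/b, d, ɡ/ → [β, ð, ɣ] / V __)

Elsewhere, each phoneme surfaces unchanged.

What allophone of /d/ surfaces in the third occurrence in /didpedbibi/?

/d/ meets the environment for rule 2 (immediately after a vowel) → [ð].

[ð]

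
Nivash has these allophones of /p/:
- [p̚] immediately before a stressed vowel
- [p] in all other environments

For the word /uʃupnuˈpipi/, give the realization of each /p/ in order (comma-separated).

[p], [p̚], [p]

Occurrence 1 (position 4): no conditioning environment matches → elsewhere allophone [p].
Occurrence 2 (position 7): immediately before a stressed vowel → [p̚].
Occurrence 3 (position 9): no conditioning environment matches → elsewhere allophone [p].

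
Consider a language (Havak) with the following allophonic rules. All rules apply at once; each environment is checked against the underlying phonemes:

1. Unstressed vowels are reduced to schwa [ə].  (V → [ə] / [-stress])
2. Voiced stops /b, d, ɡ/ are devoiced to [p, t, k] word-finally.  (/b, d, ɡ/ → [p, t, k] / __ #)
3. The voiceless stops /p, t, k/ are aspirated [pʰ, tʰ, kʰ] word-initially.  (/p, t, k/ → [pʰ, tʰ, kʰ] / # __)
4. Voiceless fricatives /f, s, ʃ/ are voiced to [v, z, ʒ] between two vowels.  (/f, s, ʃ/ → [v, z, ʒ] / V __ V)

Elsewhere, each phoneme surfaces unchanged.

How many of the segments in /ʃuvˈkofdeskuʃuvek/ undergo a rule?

Segments that undergo a rule: /u/ → [ə] (rule 1); /e/ → [ə] (rule 1); /u/ → [ə] (rule 1); /ʃ/ → [ʒ] (rule 4); /u/ → [ə] (rule 1); /e/ → [ə] (rule 1).
All other segments surface unchanged.

6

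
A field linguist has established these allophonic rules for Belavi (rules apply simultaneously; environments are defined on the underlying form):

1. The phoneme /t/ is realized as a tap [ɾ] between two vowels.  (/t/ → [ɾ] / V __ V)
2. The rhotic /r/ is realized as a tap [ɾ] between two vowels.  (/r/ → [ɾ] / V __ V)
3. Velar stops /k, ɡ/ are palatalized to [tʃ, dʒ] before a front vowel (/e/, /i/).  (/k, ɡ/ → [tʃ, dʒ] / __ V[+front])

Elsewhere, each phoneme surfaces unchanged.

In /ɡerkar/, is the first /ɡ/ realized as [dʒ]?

Yes

/ɡ/ (word-initial): before a front vowel, so rule 3 applies → [dʒ].
The actual realization is [dʒ], which matches [dʒ].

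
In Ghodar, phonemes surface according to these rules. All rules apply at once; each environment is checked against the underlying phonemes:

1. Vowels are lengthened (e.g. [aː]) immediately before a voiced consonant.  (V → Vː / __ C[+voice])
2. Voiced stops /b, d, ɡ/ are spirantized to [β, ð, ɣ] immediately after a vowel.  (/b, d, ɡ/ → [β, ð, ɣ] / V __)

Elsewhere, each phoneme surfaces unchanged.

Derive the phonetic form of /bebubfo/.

/b/ (word-initial) is in the target of rule 2 but the environment (immediately after a vowel) is not met → [b].
/e/ (between /b/ and /b/) occurs before a voiced consonant → [eː] by rule 1.
Rule 2 applies to /b/ (between /e/ and /u/: immediately after a vowel) → [β].
/u/ meets the environment for rule 1 (before a voiced consonant) → [uː].
/b/ (between /u/ and /f/) occurs immediately after a vowel → [β] by rule 2.
/f/ stays [f].
/o/ — word-final; rule 1 does not apply here → [o].

[beːβuːβfo]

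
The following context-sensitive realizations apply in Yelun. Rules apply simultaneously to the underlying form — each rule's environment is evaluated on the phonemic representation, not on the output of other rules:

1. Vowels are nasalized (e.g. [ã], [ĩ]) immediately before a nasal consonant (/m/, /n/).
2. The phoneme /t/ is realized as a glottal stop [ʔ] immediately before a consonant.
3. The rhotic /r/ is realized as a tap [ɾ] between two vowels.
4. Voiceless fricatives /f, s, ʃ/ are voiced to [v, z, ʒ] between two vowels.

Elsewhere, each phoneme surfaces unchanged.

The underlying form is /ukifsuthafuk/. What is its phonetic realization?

[ukifsuʔhavuk]

/u/ (word-initial): rule 1 targets it, but not before a nasal consonant → unchanged [u].
/k/ stays [k].
/i/ (between /k/ and /f/): rule 1 targets it, but not before a nasal consonant → unchanged [i].
/f/ — between /i/ and /s/; rule 4 does not apply here → [f].
/s/ — between /f/ and /u/; rule 4 does not apply here → [s].
/u/ (between /s/ and /t/): rule 1 targets it, but not before a nasal consonant → unchanged [u].
Rule 2 applies to /t/ (between /u/ and /h/: immediately before a consonant) → [ʔ].
/h/ (between /t/ and /a/) is unaffected → [h].
/a/ (between /h/ and /f/) is in the target of rule 1 but the environment (before a nasal consonant) is not met → [a].
Rule 4 applies to /f/ (between /a/ and /u/: between two vowels) → [v].
/u/ (between /f/ and /k/): rule 1 targets it, but not before a nasal consonant → unchanged [u].
/k/ (word-final): no rule targets it → [k].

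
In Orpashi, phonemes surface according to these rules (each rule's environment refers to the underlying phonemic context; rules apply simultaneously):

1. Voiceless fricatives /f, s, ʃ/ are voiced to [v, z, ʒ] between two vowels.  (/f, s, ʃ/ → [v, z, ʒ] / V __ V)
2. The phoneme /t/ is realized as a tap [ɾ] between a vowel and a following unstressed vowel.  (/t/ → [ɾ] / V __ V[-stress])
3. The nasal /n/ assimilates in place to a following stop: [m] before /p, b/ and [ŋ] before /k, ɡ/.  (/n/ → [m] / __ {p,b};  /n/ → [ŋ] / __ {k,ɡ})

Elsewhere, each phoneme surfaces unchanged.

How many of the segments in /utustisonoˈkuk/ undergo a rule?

Segments that undergo a rule: /t/ → [ɾ] (rule 2); /s/ → [z] (rule 1).
All other segments surface unchanged.

2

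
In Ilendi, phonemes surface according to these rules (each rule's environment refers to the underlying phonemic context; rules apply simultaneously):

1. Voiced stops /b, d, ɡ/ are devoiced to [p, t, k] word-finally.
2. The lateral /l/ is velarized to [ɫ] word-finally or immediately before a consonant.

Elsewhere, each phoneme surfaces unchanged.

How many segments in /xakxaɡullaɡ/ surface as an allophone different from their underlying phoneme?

2

Segments that undergo a rule: /l/ → [ɫ] (rule 2); /ɡ/ → [k] (rule 1).
All other segments surface unchanged.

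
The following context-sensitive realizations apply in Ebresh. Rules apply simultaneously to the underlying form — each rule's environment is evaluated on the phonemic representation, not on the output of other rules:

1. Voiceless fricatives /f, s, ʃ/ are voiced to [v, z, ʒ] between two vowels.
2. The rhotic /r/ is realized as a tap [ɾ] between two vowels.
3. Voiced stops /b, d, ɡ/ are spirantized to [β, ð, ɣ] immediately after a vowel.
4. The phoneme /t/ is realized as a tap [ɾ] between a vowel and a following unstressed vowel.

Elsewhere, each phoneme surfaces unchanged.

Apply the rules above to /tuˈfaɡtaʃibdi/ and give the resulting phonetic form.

[tuˈvaɣtaʒiβdi]

/t/ — word-initial; rule 4 does not apply here → [t].
/f/ — between /u/ and /a/, between two vowels — surfaces as [v] (rule 1).
/ɡ/ (between /a/ and /t/): immediately after a vowel, so rule 3 applies → [ɣ].
/t/ — between /ɡ/ and /a/; rule 4 does not apply here → [t].
/ʃ/ meets the environment for rule 1 (between two vowels) → [ʒ].
Rule 3 applies to /b/ (between /i/ and /d/: immediately after a vowel) → [β].
/d/ (between /b/ and /i/) fails the environment for rule 3, so it stays [d].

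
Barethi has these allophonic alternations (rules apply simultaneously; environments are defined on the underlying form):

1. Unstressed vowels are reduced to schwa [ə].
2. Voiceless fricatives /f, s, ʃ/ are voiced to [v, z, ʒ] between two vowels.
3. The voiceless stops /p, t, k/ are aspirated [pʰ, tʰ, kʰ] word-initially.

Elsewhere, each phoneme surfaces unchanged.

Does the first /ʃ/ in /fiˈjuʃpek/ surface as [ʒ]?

/ʃ/ — between /u/ and /p/; rule 2 does not apply here → [ʃ].
The actual realization is [ʃ], not [ʒ].

No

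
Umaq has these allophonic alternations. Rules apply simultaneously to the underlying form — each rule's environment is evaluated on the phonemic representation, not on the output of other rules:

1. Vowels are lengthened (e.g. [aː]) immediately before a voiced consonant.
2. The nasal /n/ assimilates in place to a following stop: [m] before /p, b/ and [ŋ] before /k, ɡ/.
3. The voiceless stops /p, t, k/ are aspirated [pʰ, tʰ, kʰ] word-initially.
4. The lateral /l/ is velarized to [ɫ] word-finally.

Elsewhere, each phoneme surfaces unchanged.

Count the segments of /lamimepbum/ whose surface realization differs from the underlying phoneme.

Segments that undergo a rule: /a/ → [aː] (rule 1); /i/ → [iː] (rule 1); /u/ → [uː] (rule 1).
All other segments surface unchanged.

3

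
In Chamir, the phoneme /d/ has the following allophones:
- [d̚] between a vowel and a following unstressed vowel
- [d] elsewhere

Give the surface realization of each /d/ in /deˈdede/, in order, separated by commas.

Occurrence 1 (position 1): no conditioning environment matches → elsewhere allophone [d].
Occurrence 2 (position 3): no conditioning environment matches → elsewhere allophone [d].
Occurrence 3 (position 5): between a vowel and a following unstressed vowel → [d̚].

[d], [d], [d̚]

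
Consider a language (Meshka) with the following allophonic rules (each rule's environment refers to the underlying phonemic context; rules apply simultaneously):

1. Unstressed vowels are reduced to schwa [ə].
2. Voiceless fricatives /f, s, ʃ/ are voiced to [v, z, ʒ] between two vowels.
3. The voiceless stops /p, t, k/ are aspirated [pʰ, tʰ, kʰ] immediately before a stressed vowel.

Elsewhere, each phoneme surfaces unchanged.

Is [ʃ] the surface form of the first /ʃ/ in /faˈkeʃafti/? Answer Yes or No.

No

Rule 2 applies to /ʃ/ (between /e/ and /a/: between two vowels) → [ʒ].
The actual realization is [ʒ], not [ʃ].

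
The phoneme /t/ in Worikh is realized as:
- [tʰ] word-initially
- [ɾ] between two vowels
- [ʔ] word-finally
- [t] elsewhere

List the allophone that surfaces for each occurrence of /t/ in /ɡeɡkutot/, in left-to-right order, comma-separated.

Occurrence 1 (position 6): between two vowels → [ɾ].
Occurrence 2 (position 8): word-finally → [ʔ].

[ɾ], [ʔ]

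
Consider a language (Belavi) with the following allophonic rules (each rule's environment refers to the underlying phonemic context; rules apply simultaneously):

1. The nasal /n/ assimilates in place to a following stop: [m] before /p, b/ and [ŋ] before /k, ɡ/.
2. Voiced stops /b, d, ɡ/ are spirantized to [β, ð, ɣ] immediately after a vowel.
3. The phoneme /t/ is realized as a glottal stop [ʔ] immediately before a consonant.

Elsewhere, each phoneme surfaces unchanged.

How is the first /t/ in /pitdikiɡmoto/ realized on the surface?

[ʔ]

/t/ (between /i/ and /d/): immediately before a consonant, so rule 3 applies → [ʔ].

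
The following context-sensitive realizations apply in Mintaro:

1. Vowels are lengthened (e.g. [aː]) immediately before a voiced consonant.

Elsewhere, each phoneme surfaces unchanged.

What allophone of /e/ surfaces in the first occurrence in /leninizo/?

/e/ (between /l/ and /n/): before a voiced consonant, so rule 1 applies → [eː].

[eː]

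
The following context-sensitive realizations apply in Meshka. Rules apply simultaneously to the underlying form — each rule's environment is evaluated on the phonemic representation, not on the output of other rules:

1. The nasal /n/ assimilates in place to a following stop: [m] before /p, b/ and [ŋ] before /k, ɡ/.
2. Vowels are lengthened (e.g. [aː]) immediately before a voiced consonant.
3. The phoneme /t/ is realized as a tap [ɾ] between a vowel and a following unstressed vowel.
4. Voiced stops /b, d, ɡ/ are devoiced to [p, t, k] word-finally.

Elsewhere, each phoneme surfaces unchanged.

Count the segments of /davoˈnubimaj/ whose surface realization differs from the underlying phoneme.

Segments that undergo a rule: /a/ → [aː] (rule 2); /o/ → [oː] (rule 2); /u/ → [uː] (rule 2); /i/ → [iː] (rule 2); /a/ → [aː] (rule 2).
All other segments surface unchanged.

5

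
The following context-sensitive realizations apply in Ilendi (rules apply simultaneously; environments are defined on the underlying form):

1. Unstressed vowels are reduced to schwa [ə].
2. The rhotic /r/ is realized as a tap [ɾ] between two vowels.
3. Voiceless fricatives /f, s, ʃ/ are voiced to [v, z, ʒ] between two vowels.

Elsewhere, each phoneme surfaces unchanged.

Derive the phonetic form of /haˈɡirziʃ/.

/h/ stays [h].
/a/ meets the environment for rule 1 (in an unstressed syllable) → [ə].
/ɡ/ — not in any rule's target class → [ɡ].
/i/ (between /ɡ/ and /r/) fails the environment for rule 1, so it stays [i].
/r/ (between /i/ and /z/) is in the target of rule 2 but the environment (between two vowels) is not met → [r].
/z/ (between /r/ and /i/) is unaffected → [z].
/i/ — between /z/ and /ʃ/, in an unstressed syllable — surfaces as [ə] (rule 1).
/ʃ/ (word-final) is in the target of rule 3 but the environment (between two vowels) is not met → [ʃ].

[həˈɡirzəʃ]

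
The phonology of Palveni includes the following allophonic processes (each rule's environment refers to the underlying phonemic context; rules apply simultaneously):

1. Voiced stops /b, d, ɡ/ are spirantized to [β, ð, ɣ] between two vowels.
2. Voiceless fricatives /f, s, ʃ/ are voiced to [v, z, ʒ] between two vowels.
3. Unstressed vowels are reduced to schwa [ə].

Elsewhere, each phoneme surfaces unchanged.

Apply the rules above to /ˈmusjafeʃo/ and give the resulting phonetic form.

[ˈmusjəvəʒə]

/m/ — not in any rule's target class → [m].
/u/ (between /m/ and /s/): rule 3 targets it, but not in an unstressed syllable → unchanged [u].
/s/ (between /u/ and /j/): rule 2 targets it, but not between two vowels → unchanged [s].
/j/ (between /s/ and /a/) is unaffected → [j].
/a/ (between /j/ and /f/) occurs in an unstressed syllable → [ə] by rule 3.
/f/ (between /a/ and /e/): between two vowels, so rule 2 applies → [v].
/e/ — between /f/ and /ʃ/, in an unstressed syllable — surfaces as [ə] (rule 3).
/ʃ/ meets the environment for rule 2 (between two vowels) → [ʒ].
/o/ meets the environment for rule 3 (in an unstressed syllable) → [ə].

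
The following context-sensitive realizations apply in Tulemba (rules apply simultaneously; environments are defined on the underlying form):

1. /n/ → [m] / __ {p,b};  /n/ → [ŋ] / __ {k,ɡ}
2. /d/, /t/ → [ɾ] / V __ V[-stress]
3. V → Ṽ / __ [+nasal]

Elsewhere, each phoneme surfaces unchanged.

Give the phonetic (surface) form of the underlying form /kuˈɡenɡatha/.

/u/ — between /k/ and /ɡ/; rule 3 does not apply here → [u].
/e/ meets the environment for rule 3 (before a nasal consonant) → [ẽ].
/n/ — between /e/ and /ɡ/, before a labial or velar stop — surfaces as [ŋ] (rule 1).
/a/ — between /ɡ/ and /t/; rule 3 does not apply here → [a].
/t/ — between /a/ and /h/; rule 2 does not apply here → [t].
/a/ (word-final) fails the environment for rule 3, so it stays [a].

[kuˈɡẽŋɡatha]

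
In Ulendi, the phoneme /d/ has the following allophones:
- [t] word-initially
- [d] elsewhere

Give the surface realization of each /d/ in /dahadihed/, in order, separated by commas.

Occurrence 1 (position 1): word-initially → [t].
Occurrence 2 (position 5): no conditioning environment matches → elsewhere allophone [d].
Occurrence 3 (position 9): no conditioning environment matches → elsewhere allophone [d].

[t], [d], [d]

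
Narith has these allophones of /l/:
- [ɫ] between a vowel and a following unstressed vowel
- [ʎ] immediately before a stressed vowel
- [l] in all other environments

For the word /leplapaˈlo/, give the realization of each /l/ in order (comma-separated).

[l], [l], [ʎ]

Occurrence 1 (position 1): no conditioning environment matches → elsewhere allophone [l].
Occurrence 2 (position 4): no conditioning environment matches → elsewhere allophone [l].
Occurrence 3 (position 8): immediately before a stressed vowel → [ʎ].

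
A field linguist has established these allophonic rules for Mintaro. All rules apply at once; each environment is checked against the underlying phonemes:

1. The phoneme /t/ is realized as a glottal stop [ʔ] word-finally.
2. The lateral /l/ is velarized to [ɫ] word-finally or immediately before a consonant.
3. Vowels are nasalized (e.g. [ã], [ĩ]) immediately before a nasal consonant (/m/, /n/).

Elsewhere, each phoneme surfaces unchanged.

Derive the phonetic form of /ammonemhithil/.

Rule 3 applies to /a/ (word-initial: before a nasal consonant) → [ã].
/m/ (between /a/ and /m/): no rule targets it → [m].
/m/ stays [m].
/o/ meets the environment for rule 3 (before a nasal consonant) → [õ].
/n/ (between /o/ and /e/): no rule targets it → [n].
/e/ meets the environment for rule 3 (before a nasal consonant) → [ẽ].
/m/ stays [m].
/h/ (between /m/ and /i/): no rule targets it → [h].
/i/ — between /h/ and /t/; rule 3 does not apply here → [i].
/t/ — between /i/ and /h/; rule 1 does not apply here → [t].
/h/ (between /t/ and /i/): no rule targets it → [h].
/i/ — between /h/ and /l/; rule 3 does not apply here → [i].
/l/ (word-final) occurs word-finally or immediately before a consonant → [ɫ] by rule 2.

[ãmmõnẽmhithiɫ]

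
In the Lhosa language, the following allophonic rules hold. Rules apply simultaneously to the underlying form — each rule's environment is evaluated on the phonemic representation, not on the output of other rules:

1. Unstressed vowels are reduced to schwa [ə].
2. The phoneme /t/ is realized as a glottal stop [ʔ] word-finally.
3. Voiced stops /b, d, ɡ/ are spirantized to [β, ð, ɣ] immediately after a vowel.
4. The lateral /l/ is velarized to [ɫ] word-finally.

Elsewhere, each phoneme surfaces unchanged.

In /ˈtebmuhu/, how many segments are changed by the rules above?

3

Segments that undergo a rule: /b/ → [β] (rule 3); /u/ → [ə] (rule 1); /u/ → [ə] (rule 1).
All other segments surface unchanged.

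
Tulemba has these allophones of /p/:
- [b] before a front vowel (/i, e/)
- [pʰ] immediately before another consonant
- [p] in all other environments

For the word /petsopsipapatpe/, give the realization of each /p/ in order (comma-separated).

Occurrence 1 (position 1): before a front vowel (/i, e/) → [b].
Occurrence 2 (position 6): immediately before another consonant → [pʰ].
Occurrence 3 (position 9): no conditioning environment matches → elsewhere allophone [p].
Occurrence 4 (position 11): no conditioning environment matches → elsewhere allophone [p].
Occurrence 5 (position 14): before a front vowel (/i, e/) → [b].

[b], [pʰ], [p], [p], [b]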